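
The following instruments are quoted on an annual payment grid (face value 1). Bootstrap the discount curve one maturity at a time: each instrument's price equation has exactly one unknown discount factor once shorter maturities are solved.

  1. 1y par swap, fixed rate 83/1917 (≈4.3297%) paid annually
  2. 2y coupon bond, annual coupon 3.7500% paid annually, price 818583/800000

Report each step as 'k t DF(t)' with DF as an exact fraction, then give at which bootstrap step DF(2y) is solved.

1 1 1917/2000
2 2 2379/2500
DF(2y) is solved at step 2

step 1 [1y] swap r/1=83/1917: DF=(1 − 83/1917·(0))/(1+83/1917) = 1917/2000 ≈ 0.958500
step 2 [2y] bond c/1=3/80: DF=(818583/800000 − 3/80·(0.958500))/(1+3/80) = 2379/2500 ≈ 0.951600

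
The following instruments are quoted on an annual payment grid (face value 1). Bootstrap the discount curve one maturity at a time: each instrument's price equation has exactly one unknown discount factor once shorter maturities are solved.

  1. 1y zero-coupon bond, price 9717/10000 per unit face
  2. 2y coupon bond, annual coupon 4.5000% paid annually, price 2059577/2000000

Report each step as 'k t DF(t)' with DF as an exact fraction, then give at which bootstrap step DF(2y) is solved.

1 1 9717/10000
2 2 2359/2500
DF(2y) is solved at step 2

step 1 [1y] zero: DF = P = 9717/10000 ≈ 0.971700
step 2 [2y] bond c/1=9/200: DF=(2059577/2000000 − 9/200·(0.971700))/(1+9/200) = 2359/2500 ≈ 0.943600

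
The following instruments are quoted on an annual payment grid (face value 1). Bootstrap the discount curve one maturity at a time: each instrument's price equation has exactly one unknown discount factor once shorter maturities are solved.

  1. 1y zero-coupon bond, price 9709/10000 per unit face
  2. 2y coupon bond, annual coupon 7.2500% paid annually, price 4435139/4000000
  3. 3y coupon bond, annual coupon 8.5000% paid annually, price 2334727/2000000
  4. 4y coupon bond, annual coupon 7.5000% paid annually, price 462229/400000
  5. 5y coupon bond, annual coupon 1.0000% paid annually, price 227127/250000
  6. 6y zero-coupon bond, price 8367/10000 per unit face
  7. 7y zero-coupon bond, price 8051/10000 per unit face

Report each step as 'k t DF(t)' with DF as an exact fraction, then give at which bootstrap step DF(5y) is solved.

step 1 [1y] zero: DF = P = 9709/10000 ≈ 0.970900
step 2 [2y] bond c/1=29/400: DF=(4435139/4000000 − 29/400·(0.970900))/(1+29/400) = 4841/5000 ≈ 0.968200
step 3 [3y] bond c/1=17/200: DF=(2334727/2000000 − 17/200·(0.970900+0.968200))/(1+17/200) = 231/250 ≈ 0.924000
step 4 [4y] bond c/1=3/40: DF=(462229/400000 − 3/40·(0.970900+0.968200+0.924000))/(1+3/40) = 547/625 ≈ 0.875200
step 5 [5y] bond c/1=1/100: DF=(227127/250000 − 1/100·(0.970900+0.968200+0.924000+0.875200))/(1+1/100) = 69/80 ≈ 0.862500
step 6 [6y] zero: DF = P = 8367/10000 ≈ 0.836700
step 7 [7y] zero: DF = P = 8051/10000 ≈ 0.805100

1 1 9709/10000
2 2 4841/5000
3 3 231/250
4 4 547/625
5 5 69/80
6 6 8367/10000
7 7 8051/10000
DF(5y) is solved at step 5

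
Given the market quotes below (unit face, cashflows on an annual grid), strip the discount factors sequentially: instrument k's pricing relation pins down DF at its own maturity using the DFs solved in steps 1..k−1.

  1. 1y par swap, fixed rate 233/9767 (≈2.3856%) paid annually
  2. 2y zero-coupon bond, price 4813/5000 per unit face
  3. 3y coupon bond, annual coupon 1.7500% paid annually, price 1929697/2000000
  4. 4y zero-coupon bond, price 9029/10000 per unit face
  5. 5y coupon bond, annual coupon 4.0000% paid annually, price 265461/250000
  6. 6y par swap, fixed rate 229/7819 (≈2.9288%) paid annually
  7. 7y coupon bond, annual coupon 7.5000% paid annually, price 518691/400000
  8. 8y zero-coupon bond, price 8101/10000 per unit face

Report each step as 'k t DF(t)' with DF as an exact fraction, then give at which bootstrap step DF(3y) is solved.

1 1 9767/10000
2 2 4813/5000
3 3 9149/10000
4 4 9029/10000
5 5 1753/2000
6 6 8397/10000
7 7 2061/2500
8 8 8101/10000
DF(3y) is solved at step 3

step 1 [1y] swap r/1=233/9767: DF=(1 − 233/9767·(0))/(1+233/9767) = 9767/10000 ≈ 0.976700
step 2 [2y] zero: DF = P = 4813/5000 ≈ 0.962600
step 3 [3y] bond c/1=7/400: DF=(1929697/2000000 − 7/400·(0.976700+0.962600))/(1+7/400) = 9149/10000 ≈ 0.914900
step 4 [4y] zero: DF = P = 9029/10000 ≈ 0.902900
step 5 [5y] bond c/1=1/25: DF=(265461/250000 − 1/25·(0.976700+0.962600+0.914900+0.902900))/(1+1/25) = 1753/2000 ≈ 0.876500
step 6 [6y] swap r/1=229/7819: DF=(1 − 229/7819·(0.976700+0.962600+0.914900+0.902900+0.876500))/(1+229/7819) = 8397/10000 ≈ 0.839700
step 7 [7y] bond c/1=3/40: DF=(518691/400000 − 3/40·(0.976700+0.962600+0.914900+0.902900+0.876500+0.839700))/(1+3/40) = 2061/2500 ≈ 0.824400
step 8 [8y] zero: DF = P = 8101/10000 ≈ 0.810100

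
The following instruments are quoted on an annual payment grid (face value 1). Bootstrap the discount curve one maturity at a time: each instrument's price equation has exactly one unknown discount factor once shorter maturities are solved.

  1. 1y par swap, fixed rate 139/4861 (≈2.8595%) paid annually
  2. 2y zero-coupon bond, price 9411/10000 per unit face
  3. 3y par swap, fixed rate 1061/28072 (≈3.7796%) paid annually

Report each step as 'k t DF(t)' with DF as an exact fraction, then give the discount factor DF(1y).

step 1 [1y] swap r/1=139/4861: DF=(1 − 139/4861·(0))/(1+139/4861) = 4861/5000 ≈ 0.972200
step 2 [2y] zero: DF = P = 9411/10000 ≈ 0.941100
step 3 [3y] swap r/1=1061/28072: DF=(1 − 1061/28072·(0.972200+0.941100))/(1+1061/28072) = 8939/10000 ≈ 0.893900

1 1 4861/5000
2 2 9411/10000
3 3 8939/10000
DF(1y) = 4861/5000 ≈ 0.972200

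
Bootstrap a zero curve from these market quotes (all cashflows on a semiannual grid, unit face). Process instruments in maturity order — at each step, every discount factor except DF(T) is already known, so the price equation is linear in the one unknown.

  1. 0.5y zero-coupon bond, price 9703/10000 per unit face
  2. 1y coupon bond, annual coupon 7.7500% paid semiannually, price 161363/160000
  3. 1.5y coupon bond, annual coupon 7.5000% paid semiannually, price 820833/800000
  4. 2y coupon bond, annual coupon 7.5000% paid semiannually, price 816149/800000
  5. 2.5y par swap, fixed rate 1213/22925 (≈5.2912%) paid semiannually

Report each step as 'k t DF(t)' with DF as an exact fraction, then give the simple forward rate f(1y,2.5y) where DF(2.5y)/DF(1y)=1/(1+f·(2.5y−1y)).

step 1 [0.5y] zero: DF = P = 9703/10000 ≈ 0.970300
step 2 [1y] bond c/2=31/800: DF=(161363/160000 − 31/800·(0.970300))/(1+31/800) = 9347/10000 ≈ 0.934700
step 3 [1.5y] bond c/2=3/80: DF=(820833/800000 − 3/80·(0.970300+0.934700))/(1+3/80) = 9201/10000 ≈ 0.920100
step 4 [2y] bond c/2=3/80: DF=(816149/800000 − 3/80·(0.970300+0.934700+0.920100))/(1+3/80) = 2203/2500 ≈ 0.881200
step 5 [2.5y] swap r/2=1213/45850: DF=(1 − 1213/45850·(0.970300+0.934700+0.920100+0.881200))/(1+1213/45850) = 8787/10000 ≈ 0.878700

1 1/2 9703/10000
2 1 9347/10000
3 3/2 9201/10000
4 2 2203/2500
5 5/2 8787/10000
f(1y,2.5y) = ((9347/10000)/(8787/10000) − 1)/(3/2) = 1120/26361 ≈ 4.2487%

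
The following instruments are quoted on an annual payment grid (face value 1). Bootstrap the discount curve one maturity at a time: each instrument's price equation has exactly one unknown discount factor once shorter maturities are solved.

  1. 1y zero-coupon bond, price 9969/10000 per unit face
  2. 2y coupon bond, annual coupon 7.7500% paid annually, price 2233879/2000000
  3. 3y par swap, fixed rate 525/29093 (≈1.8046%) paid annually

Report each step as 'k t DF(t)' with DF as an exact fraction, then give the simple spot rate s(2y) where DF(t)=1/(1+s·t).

step 1 [1y] zero: DF = P = 9969/10000 ≈ 0.996900
step 2 [2y] bond c/1=31/400: DF=(2233879/2000000 − 31/400·(0.996900))/(1+31/400) = 9649/10000 ≈ 0.964900
step 3 [3y] swap r/1=525/29093: DF=(1 − 525/29093·(0.996900+0.964900))/(1+525/29093) = 379/400 ≈ 0.947500

1 1 9969/10000
2 2 9649/10000
3 3 379/400
s(2y) = (1/(9649/10000) − 1)/(2) = 351/19298 ≈ 1.8188%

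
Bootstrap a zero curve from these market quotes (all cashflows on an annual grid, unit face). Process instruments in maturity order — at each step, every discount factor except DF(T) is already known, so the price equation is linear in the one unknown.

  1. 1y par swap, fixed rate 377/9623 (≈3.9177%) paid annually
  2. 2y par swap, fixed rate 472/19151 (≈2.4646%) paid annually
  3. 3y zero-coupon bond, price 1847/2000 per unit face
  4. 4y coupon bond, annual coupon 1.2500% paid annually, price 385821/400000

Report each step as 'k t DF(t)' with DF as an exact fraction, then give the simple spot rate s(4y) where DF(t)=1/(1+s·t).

step 1 [1y] swap r/1=377/9623: DF=(1 − 377/9623·(0))/(1+377/9623) = 9623/10000 ≈ 0.962300
step 2 [2y] swap r/1=472/19151: DF=(1 − 472/19151·(0.962300))/(1+472/19151) = 1191/1250 ≈ 0.952800
step 3 [3y] zero: DF = P = 1847/2000 ≈ 0.923500
step 4 [4y] bond c/1=1/80: DF=(385821/400000 − 1/80·(0.962300+0.952800+0.923500))/(1+1/80) = 1147/1250 ≈ 0.917600

1 1 9623/10000
2 2 1191/1250
3 3 1847/2000
4 4 1147/1250
s(4y) = (1/(1147/1250) − 1)/(4) = 103/4588 ≈ 2.2450%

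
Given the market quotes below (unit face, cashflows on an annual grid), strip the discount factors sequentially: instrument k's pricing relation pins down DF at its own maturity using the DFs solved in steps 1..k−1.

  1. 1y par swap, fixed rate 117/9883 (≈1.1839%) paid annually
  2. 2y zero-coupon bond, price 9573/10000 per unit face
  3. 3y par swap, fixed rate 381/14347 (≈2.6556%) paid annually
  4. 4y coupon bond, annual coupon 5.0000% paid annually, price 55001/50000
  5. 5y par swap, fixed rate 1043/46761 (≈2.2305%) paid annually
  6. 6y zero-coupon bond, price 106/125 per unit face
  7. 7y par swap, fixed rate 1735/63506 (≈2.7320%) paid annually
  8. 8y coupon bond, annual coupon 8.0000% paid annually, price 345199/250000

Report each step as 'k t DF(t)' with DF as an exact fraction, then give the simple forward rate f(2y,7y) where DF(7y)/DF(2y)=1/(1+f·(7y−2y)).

1 1 9883/10000
2 2 9573/10000
3 3 4619/5000
4 4 911/1000
5 5 8957/10000
6 6 106/125
7 7 1653/2000
8 8 8081/10000
f(2y,7y) = ((9573/10000)/(1653/2000) − 1)/(5) = 436/13775 ≈ 3.1652%

step 1 [1y] swap r/1=117/9883: DF=(1 − 117/9883·(0))/(1+117/9883) = 9883/10000 ≈ 0.988300
step 2 [2y] zero: DF = P = 9573/10000 ≈ 0.957300
step 3 [3y] swap r/1=381/14347: DF=(1 − 381/14347·(0.988300+0.957300))/(1+381/14347) = 4619/5000 ≈ 0.923800
step 4 [4y] bond c/1=1/20: DF=(55001/50000 − 1/20·(0.988300+0.957300+0.923800))/(1+1/20) = 911/1000 ≈ 0.911000
step 5 [5y] swap r/1=1043/46761: DF=(1 − 1043/46761·(0.988300+0.957300+0.923800+0.911000))/(1+1043/46761) = 8957/10000 ≈ 0.895700
step 6 [6y] zero: DF = P = 106/125 ≈ 0.848000
step 7 [7y] swap r/1=1735/63506: DF=(1 − 1735/63506·(0.988300+0.957300+0.923800+0.911000+0.895700+0.848000))/(1+1735/63506) = 1653/2000 ≈ 0.826500
step 8 [8y] bond c/1=2/25: DF=(345199/250000 − 2/25·(0.988300+0.957300+0.923800+0.911000+0.895700+0.848000+0.826500))/(1+2/25) = 8081/10000 ≈ 0.808100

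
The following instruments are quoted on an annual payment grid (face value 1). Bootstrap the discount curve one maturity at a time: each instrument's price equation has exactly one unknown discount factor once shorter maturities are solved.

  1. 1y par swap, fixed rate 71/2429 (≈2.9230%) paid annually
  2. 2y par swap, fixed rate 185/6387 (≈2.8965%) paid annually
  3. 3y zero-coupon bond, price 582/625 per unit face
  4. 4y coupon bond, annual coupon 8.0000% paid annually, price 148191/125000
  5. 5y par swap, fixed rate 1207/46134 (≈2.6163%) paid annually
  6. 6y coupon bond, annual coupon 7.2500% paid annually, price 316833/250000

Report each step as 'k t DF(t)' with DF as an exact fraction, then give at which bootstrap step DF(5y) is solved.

step 1 [1y] swap r/1=71/2429: DF=(1 − 71/2429·(0))/(1+71/2429) = 2429/2500 ≈ 0.971600
step 2 [2y] swap r/1=185/6387: DF=(1 − 185/6387·(0.971600))/(1+185/6387) = 1889/2000 ≈ 0.944500
step 3 [3y] zero: DF = P = 582/625 ≈ 0.931200
step 4 [4y] bond c/1=2/25: DF=(148191/125000 − 2/25·(0.971600+0.944500+0.931200))/(1+2/25) = 2217/2500 ≈ 0.886800
step 5 [5y] swap r/1=1207/46134: DF=(1 − 1207/46134·(0.971600+0.944500+0.931200+0.886800))/(1+1207/46134) = 8793/10000 ≈ 0.879300
step 6 [6y] bond c/1=29/400: DF=(316833/250000 − 29/400·(0.971600+0.944500+0.931200+0.886800+0.879300))/(1+29/400) = 4349/5000 ≈ 0.869800

1 1 2429/2500
2 2 1889/2000
3 3 582/625
4 4 2217/2500
5 5 8793/10000
6 6 4349/5000
DF(5y) is solved at step 5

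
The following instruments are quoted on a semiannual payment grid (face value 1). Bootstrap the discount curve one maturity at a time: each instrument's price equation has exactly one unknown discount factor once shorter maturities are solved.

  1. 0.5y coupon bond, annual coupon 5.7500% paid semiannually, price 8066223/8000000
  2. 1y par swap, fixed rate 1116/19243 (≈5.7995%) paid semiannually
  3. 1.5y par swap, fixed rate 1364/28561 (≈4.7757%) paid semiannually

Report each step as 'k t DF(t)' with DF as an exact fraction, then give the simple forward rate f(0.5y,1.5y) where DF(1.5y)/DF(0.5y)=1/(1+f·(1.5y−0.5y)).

1 1/2 9801/10000
2 1 4721/5000
3 3/2 4659/5000
f(0.5y,1.5y) = ((9801/10000)/(4659/5000) − 1)/(1) = 161/3106 ≈ 5.1835%

step 1 [0.5y] bond c/2=23/800: DF=(8066223/8000000 − 23/800·(0))/(1+23/800) = 9801/10000 ≈ 0.980100
step 2 [1y] swap r/2=558/19243: DF=(1 − 558/19243·(0.980100))/(1+558/19243) = 4721/5000 ≈ 0.944200
step 3 [1.5y] swap r/2=682/28561: DF=(1 − 682/28561·(0.980100+0.944200))/(1+682/28561) = 4659/5000 ≈ 0.931800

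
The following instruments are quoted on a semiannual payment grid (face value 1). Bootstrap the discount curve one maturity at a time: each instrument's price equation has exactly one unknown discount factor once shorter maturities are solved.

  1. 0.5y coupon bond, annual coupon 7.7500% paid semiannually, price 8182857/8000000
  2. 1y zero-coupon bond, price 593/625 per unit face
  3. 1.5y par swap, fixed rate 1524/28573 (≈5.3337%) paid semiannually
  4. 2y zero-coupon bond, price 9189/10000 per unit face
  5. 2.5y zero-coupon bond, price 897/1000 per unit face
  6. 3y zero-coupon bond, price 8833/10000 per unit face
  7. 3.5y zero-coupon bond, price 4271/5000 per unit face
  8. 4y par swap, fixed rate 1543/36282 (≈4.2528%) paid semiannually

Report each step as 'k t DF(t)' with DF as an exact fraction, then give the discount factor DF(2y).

1 1/2 9847/10000
2 1 593/625
3 3/2 4619/5000
4 2 9189/10000
5 5/2 897/1000
6 3 8833/10000
7 7/2 4271/5000
8 4 8457/10000
DF(2y) = 9189/10000 ≈ 0.918900

step 1 [0.5y] bond c/2=31/800: DF=(8182857/8000000 − 31/800·(0))/(1+31/800) = 9847/10000 ≈ 0.984700
step 2 [1y] zero: DF = P = 593/625 ≈ 0.948800
step 3 [1.5y] swap r/2=762/28573: DF=(1 − 762/28573·(0.984700+0.948800))/(1+762/28573) = 4619/5000 ≈ 0.923800
step 4 [2y] zero: DF = P = 9189/10000 ≈ 0.918900
step 5 [2.5y] zero: DF = P = 897/1000 ≈ 0.897000
step 6 [3y] zero: DF = P = 8833/10000 ≈ 0.883300
step 7 [3.5y] zero: DF = P = 4271/5000 ≈ 0.854200
step 8 [4y] swap r/2=1543/72564: DF=(1 − 1543/72564·(0.984700+0.948800+0.923800+0.918900+0.897000+0.883300+0.854200))/(1+1543/72564) = 8457/10000 ≈ 0.845700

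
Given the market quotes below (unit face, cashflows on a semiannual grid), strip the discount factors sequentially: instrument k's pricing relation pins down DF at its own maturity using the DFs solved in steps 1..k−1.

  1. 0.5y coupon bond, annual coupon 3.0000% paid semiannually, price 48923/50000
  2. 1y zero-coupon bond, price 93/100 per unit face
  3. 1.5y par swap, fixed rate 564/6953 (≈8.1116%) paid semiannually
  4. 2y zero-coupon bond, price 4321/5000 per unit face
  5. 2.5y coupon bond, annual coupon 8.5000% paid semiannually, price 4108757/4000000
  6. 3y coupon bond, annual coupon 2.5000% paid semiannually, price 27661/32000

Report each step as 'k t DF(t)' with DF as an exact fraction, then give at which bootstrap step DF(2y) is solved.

1 1/2 241/250
2 1 93/100
3 3/2 1109/1250
4 2 4321/5000
5 5/2 8367/10000
6 3 499/625
DF(2y) is solved at step 4

step 1 [0.5y] bond c/2=3/200: DF=(48923/50000 − 3/200·(0))/(1+3/200) = 241/250 ≈ 0.964000
step 2 [1y] zero: DF = P = 93/100 ≈ 0.930000
step 3 [1.5y] swap r/2=282/6953: DF=(1 − 282/6953·(0.964000+0.930000))/(1+282/6953) = 1109/1250 ≈ 0.887200
step 4 [2y] zero: DF = P = 4321/5000 ≈ 0.864200
step 5 [2.5y] bond c/2=17/400: DF=(4108757/4000000 − 17/400·(0.964000+0.930000+0.887200+0.864200))/(1+17/400) = 8367/10000 ≈ 0.836700
step 6 [3y] bond c/2=1/80: DF=(27661/32000 − 1/80·(0.964000+0.930000+0.887200+0.864200+0.836700))/(1+1/80) = 499/625 ≈ 0.798400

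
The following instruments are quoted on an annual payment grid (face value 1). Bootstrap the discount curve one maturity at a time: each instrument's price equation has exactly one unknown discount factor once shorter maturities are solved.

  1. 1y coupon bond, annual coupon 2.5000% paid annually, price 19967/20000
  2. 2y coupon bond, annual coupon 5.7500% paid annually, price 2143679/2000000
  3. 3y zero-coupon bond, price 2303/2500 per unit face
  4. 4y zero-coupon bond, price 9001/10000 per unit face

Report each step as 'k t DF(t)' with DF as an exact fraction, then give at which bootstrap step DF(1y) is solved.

step 1 [1y] bond c/1=1/40: DF=(19967/20000 − 1/40·(0))/(1+1/40) = 487/500 ≈ 0.974000
step 2 [2y] bond c/1=23/400: DF=(2143679/2000000 − 23/400·(0.974000))/(1+23/400) = 4803/5000 ≈ 0.960600
step 3 [3y] zero: DF = P = 2303/2500 ≈ 0.921200
step 4 [4y] zero: DF = P = 9001/10000 ≈ 0.900100

1 1 487/500
2 2 4803/5000
3 3 2303/2500
4 4 9001/10000
DF(1y) is solved at step 1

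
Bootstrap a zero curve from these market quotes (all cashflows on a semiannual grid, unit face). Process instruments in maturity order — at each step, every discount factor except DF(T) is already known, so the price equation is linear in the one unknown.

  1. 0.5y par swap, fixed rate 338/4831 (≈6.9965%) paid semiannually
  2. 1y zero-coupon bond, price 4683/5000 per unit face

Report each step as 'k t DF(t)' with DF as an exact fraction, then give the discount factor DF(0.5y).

1 1/2 4831/5000
2 1 4683/5000
DF(0.5y) = 4831/5000 ≈ 0.966200

step 1 [0.5y] swap r/2=169/4831: DF=(1 − 169/4831·(0))/(1+169/4831) = 4831/5000 ≈ 0.966200
step 2 [1y] zero: DF = P = 4683/5000 ≈ 0.936600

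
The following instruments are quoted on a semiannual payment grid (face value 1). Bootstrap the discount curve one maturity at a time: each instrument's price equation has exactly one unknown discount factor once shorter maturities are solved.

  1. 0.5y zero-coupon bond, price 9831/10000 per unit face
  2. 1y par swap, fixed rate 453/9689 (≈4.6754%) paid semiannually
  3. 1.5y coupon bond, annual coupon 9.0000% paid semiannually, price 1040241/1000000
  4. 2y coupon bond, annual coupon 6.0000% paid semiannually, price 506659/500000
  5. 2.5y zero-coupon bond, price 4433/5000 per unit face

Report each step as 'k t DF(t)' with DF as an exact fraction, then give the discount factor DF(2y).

step 1 [0.5y] zero: DF = P = 9831/10000 ≈ 0.983100
step 2 [1y] swap r/2=453/19378: DF=(1 − 453/19378·(0.983100))/(1+453/19378) = 9547/10000 ≈ 0.954700
step 3 [1.5y] bond c/2=9/200: DF=(1040241/1000000 − 9/200·(0.983100+0.954700))/(1+9/200) = 114/125 ≈ 0.912000
step 4 [2y] bond c/2=3/100: DF=(506659/500000 − 3/100·(0.983100+0.954700+0.912000))/(1+3/100) = 563/625 ≈ 0.900800
step 5 [2.5y] zero: DF = P = 4433/5000 ≈ 0.886600

1 1/2 9831/10000
2 1 9547/10000
3 3/2 114/125
4 2 563/625
5 5/2 4433/5000
DF(2y) = 563/625 ≈ 0.900800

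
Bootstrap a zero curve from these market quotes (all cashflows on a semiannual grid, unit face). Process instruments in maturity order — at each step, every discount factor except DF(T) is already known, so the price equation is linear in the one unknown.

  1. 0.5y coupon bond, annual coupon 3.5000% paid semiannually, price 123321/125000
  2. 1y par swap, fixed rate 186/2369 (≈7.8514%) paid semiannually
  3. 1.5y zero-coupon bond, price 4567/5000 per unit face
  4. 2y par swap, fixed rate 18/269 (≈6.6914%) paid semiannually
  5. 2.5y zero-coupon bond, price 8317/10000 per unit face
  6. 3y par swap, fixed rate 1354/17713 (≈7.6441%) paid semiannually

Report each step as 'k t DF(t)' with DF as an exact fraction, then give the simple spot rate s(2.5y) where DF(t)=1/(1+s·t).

step 1 [0.5y] bond c/2=7/400: DF=(123321/125000 − 7/400·(0))/(1+7/400) = 606/625 ≈ 0.969600
step 2 [1y] swap r/2=93/2369: DF=(1 − 93/2369·(0.969600))/(1+93/2369) = 1157/1250 ≈ 0.925600
step 3 [1.5y] zero: DF = P = 4567/5000 ≈ 0.913400
step 4 [2y] swap r/2=9/269: DF=(1 − 9/269·(0.969600+0.925600+0.913400))/(1+9/269) = 8767/10000 ≈ 0.876700
step 5 [2.5y] zero: DF = P = 8317/10000 ≈ 0.831700
step 6 [3y] swap r/2=677/17713: DF=(1 − 677/17713·(0.969600+0.925600+0.913400+0.876700+0.831700))/(1+677/17713) = 7969/10000 ≈ 0.796900

1 1/2 606/625
2 1 1157/1250
3 3/2 4567/5000
4 2 8767/10000
5 5/2 8317/10000
6 3 7969/10000
s(2.5y) = (1/(8317/10000) − 1)/(5/2) = 3366/41585 ≈ 8.0943%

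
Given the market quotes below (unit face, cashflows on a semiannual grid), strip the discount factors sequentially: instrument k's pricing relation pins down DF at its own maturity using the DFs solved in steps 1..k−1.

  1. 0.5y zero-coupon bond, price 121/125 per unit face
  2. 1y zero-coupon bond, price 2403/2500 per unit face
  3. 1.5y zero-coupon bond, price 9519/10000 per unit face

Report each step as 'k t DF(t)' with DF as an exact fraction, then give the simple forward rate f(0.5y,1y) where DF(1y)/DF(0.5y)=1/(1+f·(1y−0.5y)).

1 1/2 121/125
2 1 2403/2500
3 3/2 9519/10000
f(0.5y,1y) = ((121/125)/(2403/2500) − 1)/(1/2) = 34/2403 ≈ 1.4149%

step 1 [0.5y] zero: DF = P = 121/125 ≈ 0.968000
step 2 [1y] zero: DF = P = 2403/2500 ≈ 0.961200
step 3 [1.5y] zero: DF = P = 9519/10000 ≈ 0.951900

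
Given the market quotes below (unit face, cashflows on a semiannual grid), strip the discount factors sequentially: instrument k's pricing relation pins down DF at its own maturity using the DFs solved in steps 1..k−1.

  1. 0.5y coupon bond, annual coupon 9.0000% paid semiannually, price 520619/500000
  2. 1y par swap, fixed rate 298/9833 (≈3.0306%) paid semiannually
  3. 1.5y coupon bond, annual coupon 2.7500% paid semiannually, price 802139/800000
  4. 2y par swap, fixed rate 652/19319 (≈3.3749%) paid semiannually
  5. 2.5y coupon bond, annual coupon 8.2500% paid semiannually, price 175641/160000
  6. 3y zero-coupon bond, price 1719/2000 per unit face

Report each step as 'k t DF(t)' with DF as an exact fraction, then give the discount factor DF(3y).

step 1 [0.5y] bond c/2=9/200: DF=(520619/500000 − 9/200·(0))/(1+9/200) = 2491/2500 ≈ 0.996400
step 2 [1y] swap r/2=149/9833: DF=(1 − 149/9833·(0.996400))/(1+149/9833) = 4851/5000 ≈ 0.970200
step 3 [1.5y] bond c/2=11/800: DF=(802139/800000 − 11/800·(0.996400+0.970200))/(1+11/800) = 1203/1250 ≈ 0.962400
step 4 [2y] swap r/2=326/19319: DF=(1 − 326/19319·(0.996400+0.970200+0.962400))/(1+326/19319) = 2337/2500 ≈ 0.934800
step 5 [2.5y] bond c/2=33/800: DF=(175641/160000 − 33/800·(0.996400+0.970200+0.962400+0.934800))/(1+33/800) = 2253/2500 ≈ 0.901200
step 6 [3y] zero: DF = P = 1719/2000 ≈ 0.859500

1 1/2 2491/2500
2 1 4851/5000
3 3/2 1203/1250
4 2 2337/2500
5 5/2 2253/2500
6 3 1719/2000
DF(3y) = 1719/2000 ≈ 0.859500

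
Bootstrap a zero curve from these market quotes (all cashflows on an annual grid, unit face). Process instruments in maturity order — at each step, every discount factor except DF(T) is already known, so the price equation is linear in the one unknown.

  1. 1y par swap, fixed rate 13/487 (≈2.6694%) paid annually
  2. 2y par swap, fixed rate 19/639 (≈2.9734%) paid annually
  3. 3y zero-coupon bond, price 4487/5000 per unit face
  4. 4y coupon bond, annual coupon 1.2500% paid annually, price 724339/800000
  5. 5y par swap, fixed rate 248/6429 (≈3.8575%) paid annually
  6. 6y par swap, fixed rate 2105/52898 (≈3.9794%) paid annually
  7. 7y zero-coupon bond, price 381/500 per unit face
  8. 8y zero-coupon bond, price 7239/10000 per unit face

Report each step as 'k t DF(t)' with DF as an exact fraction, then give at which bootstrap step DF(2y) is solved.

step 1 [1y] swap r/1=13/487: DF=(1 − 13/487·(0))/(1+13/487) = 487/500 ≈ 0.974000
step 2 [2y] swap r/1=19/639: DF=(1 − 19/639·(0.974000))/(1+19/639) = 943/1000 ≈ 0.943000
step 3 [3y] zero: DF = P = 4487/5000 ≈ 0.897400
step 4 [4y] bond c/1=1/80: DF=(724339/800000 − 1/80·(0.974000+0.943000+0.897400))/(1+1/80) = 1719/2000 ≈ 0.859500
step 5 [5y] swap r/1=248/6429: DF=(1 − 248/6429·(0.974000+0.943000+0.897400+0.859500))/(1+248/6429) = 1033/1250 ≈ 0.826400
step 6 [6y] swap r/1=2105/52898: DF=(1 − 2105/52898·(0.974000+0.943000+0.897400+0.859500+0.826400))/(1+2105/52898) = 1579/2000 ≈ 0.789500
step 7 [7y] zero: DF = P = 381/500 ≈ 0.762000
step 8 [8y] zero: DF = P = 7239/10000 ≈ 0.723900

1 1 487/500
2 2 943/1000
3 3 4487/5000
4 4 1719/2000
5 5 1033/1250
6 6 1579/2000
7 7 381/500
8 8 7239/10000
DF(2y) is solved at step 2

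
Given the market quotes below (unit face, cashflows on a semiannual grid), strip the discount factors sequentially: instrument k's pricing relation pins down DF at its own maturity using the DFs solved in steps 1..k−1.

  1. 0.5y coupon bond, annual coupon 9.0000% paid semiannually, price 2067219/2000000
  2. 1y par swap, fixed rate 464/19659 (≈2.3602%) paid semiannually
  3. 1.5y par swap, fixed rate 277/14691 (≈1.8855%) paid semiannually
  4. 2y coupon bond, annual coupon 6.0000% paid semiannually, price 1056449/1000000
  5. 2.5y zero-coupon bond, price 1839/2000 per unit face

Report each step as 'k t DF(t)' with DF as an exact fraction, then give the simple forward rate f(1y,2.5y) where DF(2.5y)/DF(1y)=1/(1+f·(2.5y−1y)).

1 1/2 9891/10000
2 1 1221/1250
3 3/2 9723/10000
4 2 9401/10000
5 5/2 1839/2000
f(1y,2.5y) = ((1221/1250)/(1839/2000) − 1)/(3/2) = 382/9195 ≈ 4.1544%

step 1 [0.5y] bond c/2=9/200: DF=(2067219/2000000 − 9/200·(0))/(1+9/200) = 9891/10000 ≈ 0.989100
step 2 [1y] swap r/2=232/19659: DF=(1 − 232/19659·(0.989100))/(1+232/19659) = 1221/1250 ≈ 0.976800
step 3 [1.5y] swap r/2=277/29382: DF=(1 − 277/29382·(0.989100+0.976800))/(1+277/29382) = 9723/10000 ≈ 0.972300
step 4 [2y] bond c/2=3/100: DF=(1056449/1000000 − 3/100·(0.989100+0.976800+0.972300))/(1+3/100) = 9401/10000 ≈ 0.940100
step 5 [2.5y] zero: DF = P = 1839/2000 ≈ 0.919500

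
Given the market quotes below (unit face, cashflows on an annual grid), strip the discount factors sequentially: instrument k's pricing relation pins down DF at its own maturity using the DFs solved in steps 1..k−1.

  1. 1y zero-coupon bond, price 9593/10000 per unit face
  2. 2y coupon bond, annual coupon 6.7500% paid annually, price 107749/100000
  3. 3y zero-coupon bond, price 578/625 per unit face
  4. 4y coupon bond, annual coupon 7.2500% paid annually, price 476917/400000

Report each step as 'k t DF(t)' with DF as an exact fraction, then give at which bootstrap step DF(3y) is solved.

1 1 9593/10000
2 2 9487/10000
3 3 578/625
4 4 4601/5000
DF(3y) is solved at step 3

step 1 [1y] zero: DF = P = 9593/10000 ≈ 0.959300
step 2 [2y] bond c/1=27/400: DF=(107749/100000 − 27/400·(0.959300))/(1+27/400) = 9487/10000 ≈ 0.948700
step 3 [3y] zero: DF = P = 578/625 ≈ 0.924800
step 4 [4y] bond c/1=29/400: DF=(476917/400000 − 29/400·(0.959300+0.948700+0.924800))/(1+29/400) = 4601/5000 ≈ 0.920200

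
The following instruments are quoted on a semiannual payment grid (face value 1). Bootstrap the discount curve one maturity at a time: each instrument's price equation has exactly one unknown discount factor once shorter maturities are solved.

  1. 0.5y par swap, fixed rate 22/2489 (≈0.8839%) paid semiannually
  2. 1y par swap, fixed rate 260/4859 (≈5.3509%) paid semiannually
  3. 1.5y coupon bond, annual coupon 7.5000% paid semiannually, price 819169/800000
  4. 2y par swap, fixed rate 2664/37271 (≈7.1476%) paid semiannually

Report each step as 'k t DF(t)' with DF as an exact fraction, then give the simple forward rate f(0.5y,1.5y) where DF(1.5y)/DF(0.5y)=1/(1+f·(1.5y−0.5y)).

step 1 [0.5y] swap r/2=11/2489: DF=(1 − 11/2489·(0))/(1+11/2489) = 2489/2500 ≈ 0.995600
step 2 [1y] swap r/2=130/4859: DF=(1 − 130/4859·(0.995600))/(1+130/4859) = 237/250 ≈ 0.948000
step 3 [1.5y] bond c/2=3/80: DF=(819169/800000 − 3/80·(0.995600+0.948000))/(1+3/80) = 9167/10000 ≈ 0.916700
step 4 [2y] swap r/2=1332/37271: DF=(1 − 1332/37271·(0.995600+0.948000+0.916700))/(1+1332/37271) = 2167/2500 ≈ 0.866800

1 1/2 2489/2500
2 1 237/250
3 3/2 9167/10000
4 2 2167/2500
f(0.5y,1.5y) = ((2489/2500)/(9167/10000) − 1)/(1) = 789/9167 ≈ 8.6070%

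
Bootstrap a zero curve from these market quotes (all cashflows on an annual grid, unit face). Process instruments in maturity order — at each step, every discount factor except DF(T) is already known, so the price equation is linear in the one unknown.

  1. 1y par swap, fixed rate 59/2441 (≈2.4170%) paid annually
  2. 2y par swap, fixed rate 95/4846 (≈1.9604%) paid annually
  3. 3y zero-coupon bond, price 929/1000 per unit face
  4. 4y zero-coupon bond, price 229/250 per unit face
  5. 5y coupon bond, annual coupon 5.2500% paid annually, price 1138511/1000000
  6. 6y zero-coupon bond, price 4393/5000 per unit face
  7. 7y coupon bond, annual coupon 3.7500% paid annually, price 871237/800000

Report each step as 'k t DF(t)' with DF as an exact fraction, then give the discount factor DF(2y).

step 1 [1y] swap r/1=59/2441: DF=(1 − 59/2441·(0))/(1+59/2441) = 2441/2500 ≈ 0.976400
step 2 [2y] swap r/1=95/4846: DF=(1 − 95/4846·(0.976400))/(1+95/4846) = 481/500 ≈ 0.962000
step 3 [3y] zero: DF = P = 929/1000 ≈ 0.929000
step 4 [4y] zero: DF = P = 229/250 ≈ 0.916000
step 5 [5y] bond c/1=21/400: DF=(1138511/1000000 − 21/400·(0.976400+0.962000+0.929000+0.916000))/(1+21/400) = 893/1000 ≈ 0.893000
step 6 [6y] zero: DF = P = 4393/5000 ≈ 0.878600
step 7 [7y] bond c/1=3/80: DF=(871237/800000 − 3/80·(0.976400+0.962000+0.929000+0.916000+0.893000+0.878600))/(1+3/80) = 8489/10000 ≈ 0.848900

1 1 2441/2500
2 2 481/500
3 3 929/1000
4 4 229/250
5 5 893/1000
6 6 4393/5000
7 7 8489/10000
DF(2y) = 481/500 ≈ 0.962000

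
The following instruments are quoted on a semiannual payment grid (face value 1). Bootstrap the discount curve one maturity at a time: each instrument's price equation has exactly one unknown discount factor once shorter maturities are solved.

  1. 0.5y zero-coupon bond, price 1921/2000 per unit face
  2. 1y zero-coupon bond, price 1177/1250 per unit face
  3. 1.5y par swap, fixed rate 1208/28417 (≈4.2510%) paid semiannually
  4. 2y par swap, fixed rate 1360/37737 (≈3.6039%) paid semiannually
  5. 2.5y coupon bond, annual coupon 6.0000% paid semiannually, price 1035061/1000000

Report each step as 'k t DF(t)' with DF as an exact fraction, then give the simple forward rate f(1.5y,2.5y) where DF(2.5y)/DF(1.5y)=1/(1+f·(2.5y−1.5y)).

1 1/2 1921/2000
2 1 1177/1250
3 3/2 2349/2500
4 2 233/250
5 5/2 179/200
f(1.5y,2.5y) = ((2349/2500)/(179/200) − 1)/(1) = 223/4475 ≈ 4.9832%

step 1 [0.5y] zero: DF = P = 1921/2000 ≈ 0.960500
step 2 [1y] zero: DF = P = 1177/1250 ≈ 0.941600
step 3 [1.5y] swap r/2=604/28417: DF=(1 − 604/28417·(0.960500+0.941600))/(1+604/28417) = 2349/2500 ≈ 0.939600
step 4 [2y] swap r/2=680/37737: DF=(1 − 680/37737·(0.960500+0.941600+0.939600))/(1+680/37737) = 233/250 ≈ 0.932000
step 5 [2.5y] bond c/2=3/100: DF=(1035061/1000000 − 3/100·(0.960500+0.941600+0.939600+0.932000))/(1+3/100) = 179/200 ≈ 0.895000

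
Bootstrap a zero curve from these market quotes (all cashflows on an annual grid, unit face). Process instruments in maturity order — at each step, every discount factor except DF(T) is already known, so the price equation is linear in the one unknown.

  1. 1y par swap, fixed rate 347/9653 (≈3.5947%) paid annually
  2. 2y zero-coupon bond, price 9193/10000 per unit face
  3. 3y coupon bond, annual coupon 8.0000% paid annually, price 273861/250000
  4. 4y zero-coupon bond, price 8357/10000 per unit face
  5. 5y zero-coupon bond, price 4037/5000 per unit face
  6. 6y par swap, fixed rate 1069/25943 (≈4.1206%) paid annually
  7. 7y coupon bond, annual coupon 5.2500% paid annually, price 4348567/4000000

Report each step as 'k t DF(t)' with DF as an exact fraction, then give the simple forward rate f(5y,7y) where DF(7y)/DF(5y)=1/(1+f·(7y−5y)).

1 1 9653/10000
2 2 9193/10000
3 3 8747/10000
4 4 8357/10000
5 5 4037/5000
6 6 3931/5000
7 7 7741/10000
f(5y,7y) = ((4037/5000)/(7741/10000) − 1)/(2) = 333/15482 ≈ 2.1509%

step 1 [1y] swap r/1=347/9653: DF=(1 − 347/9653·(0))/(1+347/9653) = 9653/10000 ≈ 0.965300
step 2 [2y] zero: DF = P = 9193/10000 ≈ 0.919300
step 3 [3y] bond c/1=2/25: DF=(273861/250000 − 2/25·(0.965300+0.919300))/(1+2/25) = 8747/10000 ≈ 0.874700
step 4 [4y] zero: DF = P = 8357/10000 ≈ 0.835700
step 5 [5y] zero: DF = P = 4037/5000 ≈ 0.807400
step 6 [6y] swap r/1=1069/25943: DF=(1 − 1069/25943·(0.965300+0.919300+0.874700+0.835700+0.807400))/(1+1069/25943) = 3931/5000 ≈ 0.786200
step 7 [7y] bond c/1=21/400: DF=(4348567/4000000 − 21/400·(0.965300+0.919300+0.874700+0.835700+0.807400+0.786200))/(1+21/400) = 7741/10000 ≈ 0.774100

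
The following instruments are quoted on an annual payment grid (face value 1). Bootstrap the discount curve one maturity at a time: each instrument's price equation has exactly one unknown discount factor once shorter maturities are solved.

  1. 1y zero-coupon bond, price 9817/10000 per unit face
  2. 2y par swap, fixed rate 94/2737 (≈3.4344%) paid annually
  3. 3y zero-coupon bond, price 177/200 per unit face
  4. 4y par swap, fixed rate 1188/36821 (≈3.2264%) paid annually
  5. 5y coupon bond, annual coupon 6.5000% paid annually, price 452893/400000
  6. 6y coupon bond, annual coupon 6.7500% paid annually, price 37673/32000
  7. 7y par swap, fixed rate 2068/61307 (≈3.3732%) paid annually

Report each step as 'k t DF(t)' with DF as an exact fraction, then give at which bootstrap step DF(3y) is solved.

step 1 [1y] zero: DF = P = 9817/10000 ≈ 0.981700
step 2 [2y] swap r/1=94/2737: DF=(1 − 94/2737·(0.981700))/(1+94/2737) = 4671/5000 ≈ 0.934200
step 3 [3y] zero: DF = P = 177/200 ≈ 0.885000
step 4 [4y] swap r/1=1188/36821: DF=(1 − 1188/36821·(0.981700+0.934200+0.885000))/(1+1188/36821) = 2203/2500 ≈ 0.881200
step 5 [5y] bond c/1=13/200: DF=(452893/400000 − 13/200·(0.981700+0.934200+0.885000+0.881200))/(1+13/200) = 524/625 ≈ 0.838400
step 6 [6y] bond c/1=27/400: DF=(37673/32000 − 27/400·(0.981700+0.934200+0.885000+0.881200+0.838400))/(1+27/400) = 817/1000 ≈ 0.817000
step 7 [7y] swap r/1=2068/61307: DF=(1 − 2068/61307·(0.981700+0.934200+0.885000+0.881200+0.838400+0.817000))/(1+2068/61307) = 1983/2500 ≈ 0.793200

1 1 9817/10000
2 2 4671/5000
3 3 177/200
4 4 2203/2500
5 5 524/625
6 6 817/1000
7 7 1983/2500
DF(3y) is solved at step 3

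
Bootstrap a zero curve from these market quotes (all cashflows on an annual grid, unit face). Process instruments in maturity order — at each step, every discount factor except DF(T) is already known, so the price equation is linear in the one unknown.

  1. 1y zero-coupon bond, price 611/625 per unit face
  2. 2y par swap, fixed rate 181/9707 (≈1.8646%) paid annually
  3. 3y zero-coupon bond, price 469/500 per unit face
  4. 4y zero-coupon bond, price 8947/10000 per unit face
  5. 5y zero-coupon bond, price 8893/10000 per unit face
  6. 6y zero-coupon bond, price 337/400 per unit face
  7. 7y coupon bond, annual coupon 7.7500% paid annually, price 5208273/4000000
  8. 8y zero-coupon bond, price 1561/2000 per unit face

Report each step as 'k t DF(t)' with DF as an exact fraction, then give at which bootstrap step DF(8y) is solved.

step 1 [1y] zero: DF = P = 611/625 ≈ 0.977600
step 2 [2y] swap r/1=181/9707: DF=(1 − 181/9707·(0.977600))/(1+181/9707) = 4819/5000 ≈ 0.963800
step 3 [3y] zero: DF = P = 469/500 ≈ 0.938000
step 4 [4y] zero: DF = P = 8947/10000 ≈ 0.894700
step 5 [5y] zero: DF = P = 8893/10000 ≈ 0.889300
step 6 [6y] zero: DF = P = 337/400 ≈ 0.842500
step 7 [7y] bond c/1=31/400: DF=(5208273/4000000 − 31/400·(0.977600+0.963800+0.938000+0.894700+0.889300+0.842500))/(1+31/400) = 2031/2500 ≈ 0.812400
step 8 [8y] zero: DF = P = 1561/2000 ≈ 0.780500

1 1 611/625
2 2 4819/5000
3 3 469/500
4 4 8947/10000
5 5 8893/10000
6 6 337/400
7 7 2031/2500
8 8 1561/2000
DF(8y) is solved at step 8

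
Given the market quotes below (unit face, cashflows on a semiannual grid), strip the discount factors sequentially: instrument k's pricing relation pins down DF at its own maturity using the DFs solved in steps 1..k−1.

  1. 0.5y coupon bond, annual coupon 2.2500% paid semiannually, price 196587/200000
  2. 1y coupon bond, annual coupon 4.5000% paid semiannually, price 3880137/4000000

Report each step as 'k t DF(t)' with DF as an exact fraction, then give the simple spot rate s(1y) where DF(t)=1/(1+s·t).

1 1/2 243/250
2 1 9273/10000
s(1y) = (1/(9273/10000) − 1)/(1) = 727/9273 ≈ 7.8400%

step 1 [0.5y] bond c/2=9/800: DF=(196587/200000 − 9/800·(0))/(1+9/800) = 243/250 ≈ 0.972000
step 2 [1y] bond c/2=9/400: DF=(3880137/4000000 − 9/400·(0.972000))/(1+9/400) = 9273/10000 ≈ 0.927300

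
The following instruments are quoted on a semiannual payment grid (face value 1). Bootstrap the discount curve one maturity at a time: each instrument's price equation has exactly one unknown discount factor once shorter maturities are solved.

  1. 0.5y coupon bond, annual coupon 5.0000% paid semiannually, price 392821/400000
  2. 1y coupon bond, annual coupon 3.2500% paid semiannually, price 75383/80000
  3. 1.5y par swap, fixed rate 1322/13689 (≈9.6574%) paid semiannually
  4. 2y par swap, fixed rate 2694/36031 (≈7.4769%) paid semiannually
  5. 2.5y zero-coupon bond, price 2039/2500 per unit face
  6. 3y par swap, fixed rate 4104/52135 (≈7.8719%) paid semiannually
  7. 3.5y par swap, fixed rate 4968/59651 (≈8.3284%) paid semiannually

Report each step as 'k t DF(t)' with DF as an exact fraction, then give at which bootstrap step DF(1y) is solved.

1 1/2 9581/10000
2 1 9119/10000
3 3/2 4339/5000
4 2 8653/10000
5 5/2 2039/2500
6 3 1987/2500
7 7/2 1879/2500
DF(1y) is solved at step 2

step 1 [0.5y] bond c/2=1/40: DF=(392821/400000 − 1/40·(0))/(1+1/40) = 9581/10000 ≈ 0.958100
step 2 [1y] bond c/2=13/800: DF=(75383/80000 − 13/800·(0.958100))/(1+13/800) = 9119/10000 ≈ 0.911900
step 3 [1.5y] swap r/2=661/13689: DF=(1 − 661/13689·(0.958100+0.911900))/(1+661/13689) = 4339/5000 ≈ 0.867800
step 4 [2y] swap r/2=1347/36031: DF=(1 − 1347/36031·(0.958100+0.911900+0.867800))/(1+1347/36031) = 8653/10000 ≈ 0.865300
step 5 [2.5y] zero: DF = P = 2039/2500 ≈ 0.815600
step 6 [3y] swap r/2=2052/52135: DF=(1 − 2052/52135·(0.958100+0.911900+0.867800+0.865300+0.815600))/(1+2052/52135) = 1987/2500 ≈ 0.794800
step 7 [3.5y] swap r/2=2484/59651: DF=(1 − 2484/59651·(0.958100+0.911900+0.867800+0.865300+0.815600+0.794800))/(1+2484/59651) = 1879/2500 ≈ 0.751600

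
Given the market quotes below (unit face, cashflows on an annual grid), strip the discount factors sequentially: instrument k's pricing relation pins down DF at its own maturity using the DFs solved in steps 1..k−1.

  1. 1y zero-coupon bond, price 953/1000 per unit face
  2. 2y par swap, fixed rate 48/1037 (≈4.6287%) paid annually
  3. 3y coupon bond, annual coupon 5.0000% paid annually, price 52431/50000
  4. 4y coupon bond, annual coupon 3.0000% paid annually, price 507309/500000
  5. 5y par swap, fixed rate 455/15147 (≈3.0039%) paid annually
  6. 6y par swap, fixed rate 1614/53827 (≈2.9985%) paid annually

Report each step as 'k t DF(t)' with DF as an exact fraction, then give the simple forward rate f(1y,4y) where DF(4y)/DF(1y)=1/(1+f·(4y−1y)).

1 1 953/1000
2 2 571/625
3 3 4549/5000
4 4 4521/5000
5 5 1727/2000
6 6 4193/5000
f(1y,4y) = ((953/1000)/(4521/5000) − 1)/(3) = 244/13563 ≈ 1.7990%

step 1 [1y] zero: DF = P = 953/1000 ≈ 0.953000
step 2 [2y] swap r/1=48/1037: DF=(1 − 48/1037·(0.953000))/(1+48/1037) = 571/625 ≈ 0.913600
step 3 [3y] bond c/1=1/20: DF=(52431/50000 − 1/20·(0.953000+0.913600))/(1+1/20) = 4549/5000 ≈ 0.909800
step 4 [4y] bond c/1=3/100: DF=(507309/500000 − 3/100·(0.953000+0.913600+0.909800))/(1+3/100) = 4521/5000 ≈ 0.904200
step 5 [5y] swap r/1=455/15147: DF=(1 − 455/15147·(0.953000+0.913600+0.909800+0.904200))/(1+455/15147) = 1727/2000 ≈ 0.863500
step 6 [6y] swap r/1=1614/53827: DF=(1 − 1614/53827·(0.953000+0.913600+0.909800+0.904200+0.863500))/(1+1614/53827) = 4193/5000 ≈ 0.838600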